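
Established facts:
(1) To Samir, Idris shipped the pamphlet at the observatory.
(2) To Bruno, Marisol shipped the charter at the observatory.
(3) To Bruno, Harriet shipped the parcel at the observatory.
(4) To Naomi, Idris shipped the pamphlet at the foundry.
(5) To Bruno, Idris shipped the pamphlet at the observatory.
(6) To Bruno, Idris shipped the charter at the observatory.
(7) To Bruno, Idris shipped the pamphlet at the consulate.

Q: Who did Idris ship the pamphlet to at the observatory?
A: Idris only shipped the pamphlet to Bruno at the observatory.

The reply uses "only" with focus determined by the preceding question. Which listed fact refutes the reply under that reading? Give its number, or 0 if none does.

1

Answering "Who did ... to ...?" puts focus on the recipient — here, "Bruno".
"Only" then excludes alternative recipients while the background — Idris as agent and the pamphlet as thing and at the observatory as setting — is held fixed.
Fact (1) shares the background with a different recipient (Samir) — counterexample.
(Fact (6) would refute a reading with focus on the thing — but that is not what the question asks.)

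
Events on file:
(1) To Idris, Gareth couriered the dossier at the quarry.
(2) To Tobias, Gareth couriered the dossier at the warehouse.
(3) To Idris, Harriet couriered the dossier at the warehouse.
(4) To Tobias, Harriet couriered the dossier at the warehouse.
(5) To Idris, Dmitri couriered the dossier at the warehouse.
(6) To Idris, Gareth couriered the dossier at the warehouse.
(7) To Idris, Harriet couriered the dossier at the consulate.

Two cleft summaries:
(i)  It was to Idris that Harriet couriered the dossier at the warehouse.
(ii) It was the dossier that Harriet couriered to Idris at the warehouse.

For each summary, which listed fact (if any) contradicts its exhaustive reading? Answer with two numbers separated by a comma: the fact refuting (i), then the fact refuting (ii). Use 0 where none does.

Summary (i) focuses "Idris" (the recipient); background agent = Harriet, thing = the dossier, setting = at the warehouse. Fact (4) matches that background with recipient = Tobias — refutes (i).
Summary (ii) focuses "the dossier" (the thing); background agent = Harriet, recipient = Idris, setting = at the warehouse. No fact matches that background with a different thing, so 0.

4, 0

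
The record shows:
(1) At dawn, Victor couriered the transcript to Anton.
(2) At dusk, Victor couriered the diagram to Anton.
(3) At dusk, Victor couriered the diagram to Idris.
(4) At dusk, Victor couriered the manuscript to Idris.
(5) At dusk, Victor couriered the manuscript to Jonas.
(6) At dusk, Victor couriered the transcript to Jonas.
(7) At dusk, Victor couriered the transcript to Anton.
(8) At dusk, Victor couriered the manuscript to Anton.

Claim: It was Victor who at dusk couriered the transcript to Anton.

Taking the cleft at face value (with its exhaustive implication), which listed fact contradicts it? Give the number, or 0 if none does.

0

The cleft puts "Victor" in focus and presupposes the open proposition with same thing, recipient, setting (the transcript / Anton / at dusk).
Exhaustivity: Victor is the only agent satisfying that background.
No listed fact matches the background with a different agent. Exhaustivity holds.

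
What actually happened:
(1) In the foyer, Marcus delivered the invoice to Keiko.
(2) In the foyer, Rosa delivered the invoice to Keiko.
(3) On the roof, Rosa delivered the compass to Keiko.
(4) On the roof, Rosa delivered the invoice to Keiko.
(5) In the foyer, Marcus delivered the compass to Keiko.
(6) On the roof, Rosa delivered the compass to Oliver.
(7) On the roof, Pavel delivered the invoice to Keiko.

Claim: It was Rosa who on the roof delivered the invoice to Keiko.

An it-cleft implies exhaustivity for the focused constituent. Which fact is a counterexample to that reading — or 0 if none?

The cleft puts "Rosa" in focus and presupposes the open proposition with thing = the invoice, recipient = Keiko, setting = on the roof.
Exhaustivity: Rosa is the only agent satisfying that background.
But fact (7) also has thing = the invoice, recipient = Keiko, setting = on the roof, with agent = Pavel — so the exhaustive reading fails.

7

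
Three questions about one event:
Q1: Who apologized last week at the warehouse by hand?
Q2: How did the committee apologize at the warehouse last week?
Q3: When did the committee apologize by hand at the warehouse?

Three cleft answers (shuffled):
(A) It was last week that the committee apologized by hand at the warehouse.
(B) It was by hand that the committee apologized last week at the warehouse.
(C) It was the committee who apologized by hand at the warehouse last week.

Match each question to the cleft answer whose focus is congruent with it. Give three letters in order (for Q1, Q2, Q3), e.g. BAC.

CBA

Q1 asks about the subject (agent); cleft (C) focuses "the committee", which is the subject (agent) — so Q1 → C.
Q2 asks about the manner; cleft (B) focuses "by hand", which is the manner — so Q2 → B.
Q3 asks about the time; cleft (A) focuses "last week", which is the time — so Q3 → A.
Mapping: Q1→C, Q2→B, Q3→A.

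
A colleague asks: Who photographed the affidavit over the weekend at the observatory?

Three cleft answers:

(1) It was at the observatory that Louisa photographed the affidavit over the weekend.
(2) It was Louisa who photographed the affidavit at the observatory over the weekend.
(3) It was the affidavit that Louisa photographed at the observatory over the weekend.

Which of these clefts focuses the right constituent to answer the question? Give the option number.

The question word "who" targets the subject (agent).
Option (1) clefts "at the observatory" — the location, not what was asked.
Option (2) clefts "Louisa" — that matches what the question asks about.
Option (3) clefts "the affidavit" — the direct object, not what was asked.
So the congruent reply is (2).

2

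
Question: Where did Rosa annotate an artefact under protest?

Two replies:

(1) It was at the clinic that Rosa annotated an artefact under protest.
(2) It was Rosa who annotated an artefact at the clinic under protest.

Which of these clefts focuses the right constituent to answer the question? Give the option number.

The question word "where" targets the location.
Option (1) clefts "at the clinic" — that matches what the question asks about.
Option (2) clefts "Rosa" — the subject (agent), not what was asked.
So the congruent reply is (1).

1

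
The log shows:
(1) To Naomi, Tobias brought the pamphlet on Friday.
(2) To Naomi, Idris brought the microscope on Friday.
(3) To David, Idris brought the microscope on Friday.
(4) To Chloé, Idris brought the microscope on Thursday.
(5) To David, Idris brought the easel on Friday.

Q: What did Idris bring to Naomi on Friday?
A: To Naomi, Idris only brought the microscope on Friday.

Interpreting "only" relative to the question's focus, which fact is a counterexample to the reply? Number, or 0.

0

Answering "What did ...?" puts focus on the thing — here, "the microscope".
So "only" ranges over things; the rest (agent = Idris, recipient = Naomi, setting = on Friday) is presupposed.
No listed fact shares that background with another thing. Nothing contradicts the reply.
(Fact (3) would refute a reading with focus on the recipient — but that is not what the question asks.)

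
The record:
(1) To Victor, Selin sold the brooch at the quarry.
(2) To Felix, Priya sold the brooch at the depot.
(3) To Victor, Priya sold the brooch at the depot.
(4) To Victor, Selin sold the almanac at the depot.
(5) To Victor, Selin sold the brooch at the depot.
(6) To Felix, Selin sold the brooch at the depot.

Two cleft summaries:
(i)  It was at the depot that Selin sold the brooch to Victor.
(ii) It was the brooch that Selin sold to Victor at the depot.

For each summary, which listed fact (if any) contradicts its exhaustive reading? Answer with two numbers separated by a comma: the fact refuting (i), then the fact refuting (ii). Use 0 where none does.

1, 4

Summary (i) focuses "at the depot" (the setting); background agent = Selin, thing = the brooch, recipient = Victor. Fact (1) matches that background with setting = at the quarry — refutes (i).
Summary (ii) focuses "the brooch" (the thing); background agent = Selin, recipient = Victor, setting = at the depot. Fact (4) matches that background with thing = the almanac — refutes (ii).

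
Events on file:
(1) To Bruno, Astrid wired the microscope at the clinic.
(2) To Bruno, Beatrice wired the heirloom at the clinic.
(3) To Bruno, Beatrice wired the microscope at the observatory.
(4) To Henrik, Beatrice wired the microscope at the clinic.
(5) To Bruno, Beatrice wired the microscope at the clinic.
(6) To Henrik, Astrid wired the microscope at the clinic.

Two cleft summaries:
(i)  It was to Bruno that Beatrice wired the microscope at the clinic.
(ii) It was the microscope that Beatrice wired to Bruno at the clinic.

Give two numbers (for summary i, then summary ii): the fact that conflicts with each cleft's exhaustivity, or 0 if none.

4, 2

Summary (i) focuses "Bruno" (the recipient); background Beatrice as agent and the microscope as thing and at the clinic as setting. Fact (4) matches that background with recipient = Henrik — refutes (i).
Summary (ii) focuses "the microscope" (the thing); background Beatrice as agent and Bruno as recipient and at the clinic as setting. Fact (2) matches that background with thing = the heirloom — refutes (ii).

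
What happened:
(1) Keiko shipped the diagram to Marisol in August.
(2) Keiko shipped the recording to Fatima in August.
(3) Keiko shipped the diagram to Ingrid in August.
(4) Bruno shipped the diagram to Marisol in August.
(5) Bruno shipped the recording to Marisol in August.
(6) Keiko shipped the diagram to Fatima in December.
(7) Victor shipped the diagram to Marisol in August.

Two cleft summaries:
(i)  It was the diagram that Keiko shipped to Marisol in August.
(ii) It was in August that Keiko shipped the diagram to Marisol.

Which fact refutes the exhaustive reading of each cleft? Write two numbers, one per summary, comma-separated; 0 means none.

0, 0

(i): focus "the diagram". No fact shares Keiko as agent and Marisol as recipient and in August as setting with a different thing. 0.
(ii): focus "in August". No fact shares Keiko as agent and the diagram as thing and Marisol as recipient with a different setting. 0.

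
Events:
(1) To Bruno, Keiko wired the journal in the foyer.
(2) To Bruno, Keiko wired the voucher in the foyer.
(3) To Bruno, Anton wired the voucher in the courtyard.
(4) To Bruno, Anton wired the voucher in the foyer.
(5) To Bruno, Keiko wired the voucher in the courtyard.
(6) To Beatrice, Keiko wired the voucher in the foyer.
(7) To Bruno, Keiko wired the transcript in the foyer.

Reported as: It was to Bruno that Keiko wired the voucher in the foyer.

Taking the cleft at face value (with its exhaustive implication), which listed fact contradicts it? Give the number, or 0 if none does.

Focus of the cleft: "Bruno" (the recipient). Presupposed background: same agent, thing, setting (Keiko / the voucher / in the foyer).
The exhaustive reading says no other recipient fits that background.
But fact (6) also has same agent, thing, setting (Keiko / the voucher / in the foyer), with recipient = Beatrice — so the exhaustive reading fails.

6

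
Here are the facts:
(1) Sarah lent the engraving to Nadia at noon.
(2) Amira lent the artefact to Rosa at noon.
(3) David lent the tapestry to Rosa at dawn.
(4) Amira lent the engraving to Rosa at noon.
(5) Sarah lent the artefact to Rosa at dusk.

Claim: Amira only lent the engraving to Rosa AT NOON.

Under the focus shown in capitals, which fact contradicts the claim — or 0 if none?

0

Focus (in capitals) is "at noon" — the setting. "Only" excludes alternative settings while holding fixed same agent, thing, recipient (Amira / the engraving / Rosa).
Every other fact changes something in the background, not just the setting. Nothing refutes the claim.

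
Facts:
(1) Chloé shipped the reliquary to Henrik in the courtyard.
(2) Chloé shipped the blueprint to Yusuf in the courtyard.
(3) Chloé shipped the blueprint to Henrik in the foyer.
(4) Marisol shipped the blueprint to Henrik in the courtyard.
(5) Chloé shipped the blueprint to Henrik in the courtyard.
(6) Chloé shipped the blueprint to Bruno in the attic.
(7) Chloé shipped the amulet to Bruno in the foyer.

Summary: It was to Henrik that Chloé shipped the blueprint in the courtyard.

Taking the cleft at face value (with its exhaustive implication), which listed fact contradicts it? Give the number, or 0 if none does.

The cleft puts "Henrik" in focus and presupposes the open proposition with Chloé as agent and the blueprint as thing and in the courtyard as setting.
The exhaustive reading says no other recipient fits that background.
Fact (2) shares the background but with recipient = Yusuf; exhaustivity is violated.

2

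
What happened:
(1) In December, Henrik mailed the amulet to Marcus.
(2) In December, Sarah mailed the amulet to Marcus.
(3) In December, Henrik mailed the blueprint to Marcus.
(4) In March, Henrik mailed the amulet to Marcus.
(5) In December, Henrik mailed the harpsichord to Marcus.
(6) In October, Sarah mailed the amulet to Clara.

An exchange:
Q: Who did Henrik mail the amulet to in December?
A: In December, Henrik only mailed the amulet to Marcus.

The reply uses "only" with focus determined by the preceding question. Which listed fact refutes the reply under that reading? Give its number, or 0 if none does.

The question "Who did ... to ...?" targets the recipient, so in the reply the focus falls on "Marcus".
"Only" then excludes alternative recipients while the background — Henrik as agent and the amulet as thing and in December as setting — is held fixed.
No fact keeps Henrik as agent and the amulet as thing and in December as setting while changing the recipient; every other fact differs on something backgrounded. The reply stands.
(Fact (4) would refute a reading with focus on the setting — but that is not what the question asks.)

0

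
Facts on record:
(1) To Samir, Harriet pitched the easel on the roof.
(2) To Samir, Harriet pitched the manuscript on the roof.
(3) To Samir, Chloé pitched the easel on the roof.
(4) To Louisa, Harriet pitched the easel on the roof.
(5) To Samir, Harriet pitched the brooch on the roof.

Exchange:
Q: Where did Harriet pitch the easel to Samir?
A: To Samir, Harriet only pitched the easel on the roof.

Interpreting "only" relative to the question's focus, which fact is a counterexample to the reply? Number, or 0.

The question "Where did ...?" targets the setting, so in the reply the focus falls on "on the roof".
So "only" ranges over settings; the rest (same agent, thing, recipient (Harriet / the easel / Samir)) is presupposed.
No fact keeps same agent, thing, recipient (Harriet / the easel / Samir) while changing the setting; every other fact differs on something backgrounded. The reply stands.
(Fact (4) would refute a reading with focus on the recipient — but that is not what the question asks.)

0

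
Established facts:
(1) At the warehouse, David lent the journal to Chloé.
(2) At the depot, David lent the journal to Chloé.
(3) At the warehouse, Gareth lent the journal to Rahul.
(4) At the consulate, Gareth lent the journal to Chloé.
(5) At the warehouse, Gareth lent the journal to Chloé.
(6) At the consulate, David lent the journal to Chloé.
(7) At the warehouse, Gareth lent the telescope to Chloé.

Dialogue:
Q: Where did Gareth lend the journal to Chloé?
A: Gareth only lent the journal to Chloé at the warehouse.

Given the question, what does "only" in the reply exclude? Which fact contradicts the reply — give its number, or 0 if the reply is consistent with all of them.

Answering "Where did ...?" puts focus on the setting — here, "at the warehouse".
"Only" then excludes alternative settings while the background — agent = Gareth, thing = the journal, recipient = Chloé — is held fixed.
Fact (4) keeps agent = Gareth, thing = the journal, recipient = Chloé but has setting = at the consulate; that refutes the reply.
(Fact (3) would refute a reading with focus on the recipient — but that is not what the question asks.)

4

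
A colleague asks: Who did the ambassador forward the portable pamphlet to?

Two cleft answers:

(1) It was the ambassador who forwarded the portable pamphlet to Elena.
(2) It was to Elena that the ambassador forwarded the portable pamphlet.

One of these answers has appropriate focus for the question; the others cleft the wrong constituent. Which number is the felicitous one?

The question word "who" targets the recipient.
Option (1) clefts "the ambassador" — the subject (agent), not what was asked.
Option (2) clefts "to Elena" — that matches what the question asks about.
So the congruent reply is (2).

2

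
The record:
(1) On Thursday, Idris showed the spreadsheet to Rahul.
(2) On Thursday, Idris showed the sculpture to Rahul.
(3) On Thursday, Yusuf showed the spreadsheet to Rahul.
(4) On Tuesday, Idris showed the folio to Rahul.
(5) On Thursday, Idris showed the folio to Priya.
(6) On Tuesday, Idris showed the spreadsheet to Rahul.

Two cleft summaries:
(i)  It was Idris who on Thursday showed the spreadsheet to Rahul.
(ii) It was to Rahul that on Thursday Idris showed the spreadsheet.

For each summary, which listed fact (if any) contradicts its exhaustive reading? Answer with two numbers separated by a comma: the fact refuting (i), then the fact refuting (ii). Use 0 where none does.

(i): focus "Idris". Looking for the spreadsheet as thing and Rahul as recipient and on Thursday as setting with some other agent — fact (3) has Yusuf there. Refuted.
(ii): focus "Rahul". No fact shares Idris as agent and the spreadsheet as thing and on Thursday as setting with a different recipient. 0.

3, 0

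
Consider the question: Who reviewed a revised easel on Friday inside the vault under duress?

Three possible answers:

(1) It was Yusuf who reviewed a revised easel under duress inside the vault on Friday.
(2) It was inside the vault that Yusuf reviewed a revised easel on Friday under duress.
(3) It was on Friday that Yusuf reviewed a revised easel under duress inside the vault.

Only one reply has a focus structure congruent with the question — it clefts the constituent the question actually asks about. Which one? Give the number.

1

The question word "who" targets the subject (agent).
Option (1) clefts "Yusuf" — that matches what the question asks about.
Option (2) clefts "inside the vault" — the location, not what was asked.
Option (3) clefts "on Friday" — the time, not what was asked.
So the congruent reply is (1).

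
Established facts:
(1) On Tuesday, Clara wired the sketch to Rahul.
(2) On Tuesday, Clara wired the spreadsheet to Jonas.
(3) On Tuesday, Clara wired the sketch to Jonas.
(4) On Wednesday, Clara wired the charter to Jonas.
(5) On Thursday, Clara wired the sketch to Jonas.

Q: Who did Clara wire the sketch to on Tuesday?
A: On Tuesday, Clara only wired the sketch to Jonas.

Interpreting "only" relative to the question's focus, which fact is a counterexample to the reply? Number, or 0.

1

Answering "Who did ... to ...?" puts focus on the recipient — here, "Jonas".
"Only" then excludes alternative recipients while the background — agent = Clara, thing = the sketch, setting = on Tuesday — is held fixed.
Fact (1) shares the background with a different recipient (Rahul) — counterexample.
(Fact (2) would refute a reading with focus on the thing — but that is not what the question asks.)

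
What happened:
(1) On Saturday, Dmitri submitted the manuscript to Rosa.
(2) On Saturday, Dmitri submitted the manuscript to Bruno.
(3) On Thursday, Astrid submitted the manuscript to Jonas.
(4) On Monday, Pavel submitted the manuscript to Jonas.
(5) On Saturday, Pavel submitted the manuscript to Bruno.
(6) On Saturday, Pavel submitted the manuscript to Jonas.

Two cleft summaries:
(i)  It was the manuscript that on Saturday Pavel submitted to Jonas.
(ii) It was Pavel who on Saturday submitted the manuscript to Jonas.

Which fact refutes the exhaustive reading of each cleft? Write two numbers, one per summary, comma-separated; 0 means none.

Summary (i) focuses "the manuscript" (the thing); background Pavel as agent and Jonas as recipient and on Saturday as setting. No fact matches that background with a different thing, so 0.
Summary (ii) focuses "Pavel" (the agent); background the manuscript as thing and Jonas as recipient and on Saturday as setting. No fact matches that background with a different agent, so 0.

0, 0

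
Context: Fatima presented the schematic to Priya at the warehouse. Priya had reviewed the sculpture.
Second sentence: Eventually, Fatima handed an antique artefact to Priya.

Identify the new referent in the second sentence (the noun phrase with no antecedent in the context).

an antique artefact

"Fatima" and "Priya" in the second sentence are given — already mentioned in the context.
"an antique artefact" has no antecedent in the context; it is discourse-new (the indefinite article also signals a new referent).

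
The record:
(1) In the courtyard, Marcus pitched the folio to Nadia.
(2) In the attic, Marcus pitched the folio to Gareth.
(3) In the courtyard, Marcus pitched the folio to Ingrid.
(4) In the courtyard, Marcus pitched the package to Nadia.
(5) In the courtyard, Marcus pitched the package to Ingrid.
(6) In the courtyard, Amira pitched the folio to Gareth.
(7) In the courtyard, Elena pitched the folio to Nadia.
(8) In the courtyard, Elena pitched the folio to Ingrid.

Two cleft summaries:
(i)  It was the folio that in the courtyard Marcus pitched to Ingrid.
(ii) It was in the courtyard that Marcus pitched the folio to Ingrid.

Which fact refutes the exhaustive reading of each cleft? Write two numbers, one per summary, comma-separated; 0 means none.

Summary (i) focuses "the folio" (the thing); background same agent, recipient, setting (Marcus / Ingrid / in the courtyard). Fact (5) matches that background with thing = the package — refutes (i).
Summary (ii) focuses "in the courtyard" (the setting); background same agent, thing, recipient (Marcus / the folio / Ingrid). No fact matches that background with a different setting, so 0.

5, 0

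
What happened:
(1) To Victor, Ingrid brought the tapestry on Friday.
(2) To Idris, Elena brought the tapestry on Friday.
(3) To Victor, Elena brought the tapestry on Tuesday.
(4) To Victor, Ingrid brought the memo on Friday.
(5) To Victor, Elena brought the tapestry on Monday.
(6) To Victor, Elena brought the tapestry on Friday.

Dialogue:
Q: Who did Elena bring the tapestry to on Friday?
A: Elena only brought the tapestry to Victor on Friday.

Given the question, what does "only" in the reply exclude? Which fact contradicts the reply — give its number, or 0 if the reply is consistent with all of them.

Answering "Who did ... to ...?" puts focus on the recipient — here, "Victor".
So "only" ranges over recipients; the rest (agent = Elena, thing = the tapestry, setting = on Friday) is presupposed.
Fact (2) shares the background with a different recipient (Idris) — counterexample.
(Fact (3) would refute a reading with focus on the setting — but that is not what the question asks.)

2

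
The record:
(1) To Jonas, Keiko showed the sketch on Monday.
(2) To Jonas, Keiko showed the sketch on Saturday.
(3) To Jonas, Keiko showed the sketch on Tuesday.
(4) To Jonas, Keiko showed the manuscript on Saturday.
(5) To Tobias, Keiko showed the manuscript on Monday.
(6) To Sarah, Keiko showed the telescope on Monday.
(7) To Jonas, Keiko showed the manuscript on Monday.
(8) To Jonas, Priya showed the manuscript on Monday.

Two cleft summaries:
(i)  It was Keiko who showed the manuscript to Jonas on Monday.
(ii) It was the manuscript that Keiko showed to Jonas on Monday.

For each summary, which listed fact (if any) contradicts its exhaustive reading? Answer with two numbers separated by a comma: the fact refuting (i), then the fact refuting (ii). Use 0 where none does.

Summary (i) focuses "Keiko" (the agent); background same thing, recipient, setting (the manuscript / Jonas / on Monday). Fact (8) matches that background with agent = Priya — refutes (i).
Summary (ii) focuses "the manuscript" (the thing); background same agent, recipient, setting (Keiko / Jonas / on Monday). Fact (1) matches that background with thing = the sketch — refutes (ii).

8, 1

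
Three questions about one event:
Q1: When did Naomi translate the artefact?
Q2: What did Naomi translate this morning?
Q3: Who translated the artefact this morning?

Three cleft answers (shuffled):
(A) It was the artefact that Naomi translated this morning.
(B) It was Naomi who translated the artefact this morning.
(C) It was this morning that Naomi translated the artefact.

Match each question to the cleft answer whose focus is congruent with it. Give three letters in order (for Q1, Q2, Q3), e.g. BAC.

Q1 asks about the time; cleft (C) focuses "this morning", which is the time — so Q1 → C.
Q2 asks about the direct object; cleft (A) focuses "the artefact", which is the direct object — so Q2 → A.
Q3 asks about the subject (agent); cleft (B) focuses "Naomi", which is the subject (agent) — so Q3 → B.
Mapping: Q1→C, Q2→A, Q3→B.

CAB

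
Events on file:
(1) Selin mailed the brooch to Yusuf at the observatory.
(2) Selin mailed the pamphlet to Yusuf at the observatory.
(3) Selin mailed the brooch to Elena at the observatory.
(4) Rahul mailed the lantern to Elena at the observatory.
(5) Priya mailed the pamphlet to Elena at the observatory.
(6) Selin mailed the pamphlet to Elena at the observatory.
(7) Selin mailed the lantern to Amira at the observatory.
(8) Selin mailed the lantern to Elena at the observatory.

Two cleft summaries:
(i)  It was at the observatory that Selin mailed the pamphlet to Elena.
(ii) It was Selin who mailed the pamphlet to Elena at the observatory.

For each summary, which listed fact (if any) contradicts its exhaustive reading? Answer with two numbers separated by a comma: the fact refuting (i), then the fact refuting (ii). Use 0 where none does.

0, 5

Summary (i) focuses "at the observatory" (the setting); background same agent, thing, recipient (Selin / the pamphlet / Elena). No fact matches that background with a different setting, so 0.
Summary (ii) focuses "Selin" (the agent); background same thing, recipient, setting (the pamphlet / Elena / at the observatory). Fact (5) matches that background with agent = Priya — refutes (ii).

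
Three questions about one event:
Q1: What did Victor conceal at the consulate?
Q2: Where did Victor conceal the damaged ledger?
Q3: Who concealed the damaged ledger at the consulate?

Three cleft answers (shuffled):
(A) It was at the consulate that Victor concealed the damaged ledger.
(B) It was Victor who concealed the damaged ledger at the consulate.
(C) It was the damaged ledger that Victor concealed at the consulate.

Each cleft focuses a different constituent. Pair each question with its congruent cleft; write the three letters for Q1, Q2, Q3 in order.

CAB

Q1 asks about the direct object; cleft (C) focuses "the damaged ledger", which is the direct object — so Q1 → C.
Q2 asks about the location; cleft (A) focuses "at the consulate", which is the location — so Q2 → A.
Q3 asks about the subject (agent); cleft (B) focuses "Victor", which is the subject (agent) — so Q3 → B.
Mapping: Q1→C, Q2→A, Q3→B.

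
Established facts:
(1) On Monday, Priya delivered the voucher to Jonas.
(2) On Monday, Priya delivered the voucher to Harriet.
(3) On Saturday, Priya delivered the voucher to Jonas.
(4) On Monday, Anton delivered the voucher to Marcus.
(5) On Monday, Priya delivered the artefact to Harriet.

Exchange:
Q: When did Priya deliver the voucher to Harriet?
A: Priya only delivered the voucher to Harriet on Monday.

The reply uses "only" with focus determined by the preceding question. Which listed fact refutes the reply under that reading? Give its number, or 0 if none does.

0

Answering "When did ...?" puts focus on the setting — here, "on Monday".
"Only" then excludes alternative settings while the background — same agent, thing, recipient (Priya / the voucher / Harriet) — is held fixed.
No listed fact shares that background with another setting. Nothing contradicts the reply.
(Fact (1) would refute a reading with focus on the recipient — but that is not what the question asks.)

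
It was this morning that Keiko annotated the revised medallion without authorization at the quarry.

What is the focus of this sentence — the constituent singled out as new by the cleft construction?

this morning

In an it-cleft "It was X that/who ...", the clefted constituent X is the focus; the that/who-clause expresses the presupposed open proposition.
Here the focus is "this morning". The backgrounded (presupposed) material includes "Keiko", "the revised medallion", "at the quarry" and "without authorization".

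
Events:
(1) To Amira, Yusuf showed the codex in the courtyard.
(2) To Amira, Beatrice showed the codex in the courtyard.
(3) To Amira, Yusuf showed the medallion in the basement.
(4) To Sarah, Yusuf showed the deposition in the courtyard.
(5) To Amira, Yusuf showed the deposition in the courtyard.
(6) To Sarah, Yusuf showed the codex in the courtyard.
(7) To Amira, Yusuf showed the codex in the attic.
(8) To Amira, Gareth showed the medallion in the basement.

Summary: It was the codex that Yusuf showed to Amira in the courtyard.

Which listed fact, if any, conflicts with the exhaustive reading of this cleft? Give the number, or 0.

5

The cleft puts "the codex" in focus and presupposes the open proposition with same agent, recipient, setting (Yusuf / Amira / in the courtyard).
Exhaustivity: the codex is the only thing satisfying that background.
Fact (5) shares the background but with thing = the deposition; exhaustivity is violated.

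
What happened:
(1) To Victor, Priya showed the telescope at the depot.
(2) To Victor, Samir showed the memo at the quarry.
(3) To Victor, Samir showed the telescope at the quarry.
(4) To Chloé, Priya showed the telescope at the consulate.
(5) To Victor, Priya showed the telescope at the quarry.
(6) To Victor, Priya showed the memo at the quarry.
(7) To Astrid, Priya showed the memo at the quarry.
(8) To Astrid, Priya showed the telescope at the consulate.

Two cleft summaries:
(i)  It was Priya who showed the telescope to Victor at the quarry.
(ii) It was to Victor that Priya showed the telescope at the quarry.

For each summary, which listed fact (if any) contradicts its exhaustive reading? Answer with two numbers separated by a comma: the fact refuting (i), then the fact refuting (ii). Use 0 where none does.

Summary (i) focuses "Priya" (the agent); background same thing, recipient, setting (the telescope / Victor / at the quarry). Fact (3) matches that background with agent = Samir — refutes (i).
Summary (ii) focuses "Victor" (the recipient); background same agent, thing, setting (Priya / the telescope / at the quarry). No fact matches that background with a different recipient, so 0.

3, 0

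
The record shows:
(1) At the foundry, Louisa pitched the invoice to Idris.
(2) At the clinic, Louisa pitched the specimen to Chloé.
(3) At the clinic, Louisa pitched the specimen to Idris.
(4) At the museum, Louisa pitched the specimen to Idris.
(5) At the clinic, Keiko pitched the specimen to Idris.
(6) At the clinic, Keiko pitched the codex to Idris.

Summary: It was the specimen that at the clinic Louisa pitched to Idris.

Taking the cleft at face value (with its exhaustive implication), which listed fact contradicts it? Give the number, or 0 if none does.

Focus of the cleft: "the specimen" (the thing). Presupposed background: same agent, recipient, setting (Louisa / Idris / at the clinic).
The exhaustive reading says no other thing fits that background.
No listed fact matches the background with a different thing. Exhaustivity holds.

0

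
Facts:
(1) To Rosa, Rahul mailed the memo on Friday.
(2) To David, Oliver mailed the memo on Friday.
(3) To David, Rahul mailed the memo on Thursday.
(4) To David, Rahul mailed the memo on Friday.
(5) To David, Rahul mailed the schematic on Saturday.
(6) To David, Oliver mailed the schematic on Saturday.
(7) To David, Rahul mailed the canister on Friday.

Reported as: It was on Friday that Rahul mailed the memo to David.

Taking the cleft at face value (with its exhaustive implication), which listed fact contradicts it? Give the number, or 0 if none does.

Focus of the cleft: "on Friday" (the setting). Presupposed background: agent = Rahul, thing = the memo, recipient = David.
The exhaustive reading says no other setting fits that background.
Fact (3) shares the background but with setting = on Thursday; exhaustivity is violated.

3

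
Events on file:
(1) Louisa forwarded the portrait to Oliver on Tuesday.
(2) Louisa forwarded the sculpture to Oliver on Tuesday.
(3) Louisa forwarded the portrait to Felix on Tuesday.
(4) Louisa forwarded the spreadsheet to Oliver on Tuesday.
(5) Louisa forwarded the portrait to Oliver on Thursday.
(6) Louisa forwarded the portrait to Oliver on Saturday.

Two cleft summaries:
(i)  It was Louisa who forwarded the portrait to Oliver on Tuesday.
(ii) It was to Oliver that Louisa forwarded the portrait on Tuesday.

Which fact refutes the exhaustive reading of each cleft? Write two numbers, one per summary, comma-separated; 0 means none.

0, 3

(i): focus "Louisa". No fact shares the portrait as thing and Oliver as recipient and on Tuesday as setting with a different agent. 0.
(ii): focus "Oliver". Looking for Louisa as agent and the portrait as thing and on Tuesday as setting with some other recipient — fact (3) has Felix there. Refuted.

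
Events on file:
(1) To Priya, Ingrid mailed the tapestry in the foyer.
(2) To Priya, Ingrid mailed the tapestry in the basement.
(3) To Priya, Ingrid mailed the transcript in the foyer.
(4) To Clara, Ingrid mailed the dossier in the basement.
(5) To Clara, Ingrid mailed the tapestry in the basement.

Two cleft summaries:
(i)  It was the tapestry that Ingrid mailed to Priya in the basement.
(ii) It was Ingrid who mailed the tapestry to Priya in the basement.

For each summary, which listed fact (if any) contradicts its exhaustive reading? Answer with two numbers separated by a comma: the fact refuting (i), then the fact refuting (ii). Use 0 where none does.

Summary (i) focuses "the tapestry" (the thing); background Ingrid as agent and Priya as recipient and in the basement as setting. No fact matches that background with a different thing, so 0.
Summary (ii) focuses "Ingrid" (the agent); background the tapestry as thing and Priya as recipient and in the basement as setting. No fact matches that background with a different agent, so 0.

0, 0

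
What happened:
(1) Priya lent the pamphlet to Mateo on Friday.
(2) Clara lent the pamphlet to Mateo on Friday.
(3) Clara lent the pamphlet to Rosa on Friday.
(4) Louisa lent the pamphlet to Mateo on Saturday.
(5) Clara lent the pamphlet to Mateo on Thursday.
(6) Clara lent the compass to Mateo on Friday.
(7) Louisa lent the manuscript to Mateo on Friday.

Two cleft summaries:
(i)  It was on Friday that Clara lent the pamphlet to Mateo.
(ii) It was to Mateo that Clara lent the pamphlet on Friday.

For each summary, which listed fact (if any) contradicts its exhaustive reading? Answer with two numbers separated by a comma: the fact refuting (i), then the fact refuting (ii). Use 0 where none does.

5, 3

(i): focus "on Friday". Looking for Clara as agent and the pamphlet as thing and Mateo as recipient with some other setting — fact (5) has on Thursday there. Refuted.
(ii): focus "Mateo". Looking for Clara as agent and the pamphlet as thing and on Friday as setting with some other recipient — fact (3) has Rosa there. Refuted.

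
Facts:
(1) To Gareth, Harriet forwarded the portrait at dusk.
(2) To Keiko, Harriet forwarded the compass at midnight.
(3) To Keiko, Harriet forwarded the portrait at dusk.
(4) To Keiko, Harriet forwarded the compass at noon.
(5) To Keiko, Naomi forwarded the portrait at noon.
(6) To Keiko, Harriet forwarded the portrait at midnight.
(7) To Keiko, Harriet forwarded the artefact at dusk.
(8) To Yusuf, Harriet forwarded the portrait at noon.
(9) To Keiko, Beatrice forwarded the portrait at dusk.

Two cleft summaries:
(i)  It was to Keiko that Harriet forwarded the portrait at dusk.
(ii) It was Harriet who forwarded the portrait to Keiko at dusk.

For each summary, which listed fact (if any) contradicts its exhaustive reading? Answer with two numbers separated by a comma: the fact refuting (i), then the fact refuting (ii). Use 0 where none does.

Summary (i) focuses "Keiko" (the recipient); background agent = Harriet, thing = the portrait, setting = at dusk. Fact (1) matches that background with recipient = Gareth — refutes (i).
Summary (ii) focuses "Harriet" (the agent); background thing = the portrait, recipient = Keiko, setting = at dusk. Fact (9) matches that background with agent = Beatrice — refutes (ii).

1, 9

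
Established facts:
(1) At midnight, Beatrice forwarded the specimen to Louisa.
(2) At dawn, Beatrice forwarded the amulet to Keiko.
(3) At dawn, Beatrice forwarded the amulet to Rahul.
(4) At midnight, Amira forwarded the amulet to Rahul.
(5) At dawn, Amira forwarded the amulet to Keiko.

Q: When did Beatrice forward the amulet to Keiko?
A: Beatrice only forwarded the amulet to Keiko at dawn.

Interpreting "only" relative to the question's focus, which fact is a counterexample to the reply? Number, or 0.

0

The question "When did ...?" targets the setting, so in the reply the focus falls on "at dawn".
"Only" then excludes alternative settings while the background — agent = Beatrice, thing = the amulet, recipient = Keiko — is held fixed.
No fact keeps agent = Beatrice, thing = the amulet, recipient = Keiko while changing the setting; every other fact differs on something backgrounded. The reply stands.
(Fact (3) would refute a reading with focus on the recipient — but that is not what the question asks.)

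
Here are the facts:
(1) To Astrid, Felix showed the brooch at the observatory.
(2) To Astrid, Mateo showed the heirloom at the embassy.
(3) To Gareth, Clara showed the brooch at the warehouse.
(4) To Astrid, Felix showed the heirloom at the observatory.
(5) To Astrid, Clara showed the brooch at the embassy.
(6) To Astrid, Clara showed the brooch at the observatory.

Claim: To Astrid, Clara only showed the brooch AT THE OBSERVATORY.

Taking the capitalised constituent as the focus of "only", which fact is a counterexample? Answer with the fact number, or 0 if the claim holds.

The capitals mark "at the observatory" as focus. So "only" rules out other settings, with the rest (agent = Clara, thing = the brooch, recipient = Astrid) as background.
Fact (5) matches on agent = Clara, thing = the brooch, recipient = Astrid, but has setting = at the embassy instead. That refutes the claim.

5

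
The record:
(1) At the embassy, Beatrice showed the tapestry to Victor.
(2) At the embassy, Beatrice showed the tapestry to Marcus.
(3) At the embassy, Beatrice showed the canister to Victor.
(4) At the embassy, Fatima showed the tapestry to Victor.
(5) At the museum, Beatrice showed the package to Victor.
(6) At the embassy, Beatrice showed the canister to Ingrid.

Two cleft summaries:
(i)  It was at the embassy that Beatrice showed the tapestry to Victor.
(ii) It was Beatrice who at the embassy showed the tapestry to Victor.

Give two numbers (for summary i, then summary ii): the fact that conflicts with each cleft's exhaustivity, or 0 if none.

0, 4

(i): focus "at the embassy". No fact shares agent = Beatrice, thing = the tapestry, recipient = Victor with a different setting. 0.
(ii): focus "Beatrice". Looking for thing = the tapestry, recipient = Victor, setting = at the embassy with some other agent — fact (4) has Fatima there. Refuted.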